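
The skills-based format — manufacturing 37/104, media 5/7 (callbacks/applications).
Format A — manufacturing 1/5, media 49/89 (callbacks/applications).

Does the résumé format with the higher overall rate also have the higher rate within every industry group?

No

Manufacturing: the skills-based format 37/104 = 35.6%, Format A 1/5 = 20.0% → the skills-based format
Media: the skills-based format 5/7 = 71.4%, Format A 49/89 = 55.1% → the skills-based format
Overall: the skills-based format 42/111 = 37.8%, Format A 50/94 = 53.2% → Format A
The skills-based format wins each industry group but Format A wins overall — the comparison reverses. The skills-based format's applications skew toward manufacturing, which has a lower base rate.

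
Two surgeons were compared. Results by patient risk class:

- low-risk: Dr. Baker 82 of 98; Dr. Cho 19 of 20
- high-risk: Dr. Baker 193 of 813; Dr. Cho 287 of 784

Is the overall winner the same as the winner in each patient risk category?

Low-risk: Dr. Baker 82/98 = 83.7%, Dr. Cho 19/20 = 95.0% → Dr. Cho
High-risk: Dr. Baker 193/813 = 23.7%, Dr. Cho 287/784 = 36.6% → Dr. Cho
Overall: Dr. Baker 275/911 = 30.2%, Dr. Cho 306/804 = 38.1% → Dr. Cho
Dr. Cho wins overall and in every patient risk group — no reversal.

Yes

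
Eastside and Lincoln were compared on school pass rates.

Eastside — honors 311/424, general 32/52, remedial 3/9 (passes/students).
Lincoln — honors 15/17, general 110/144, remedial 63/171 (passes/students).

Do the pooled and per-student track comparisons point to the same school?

Honors: Eastside 311/424 = 73.3%, Lincoln 15/17 = 88.2% → Lincoln
General: Eastside 32/52 = 61.5%, Lincoln 110/144 = 76.4% → Lincoln
Remedial: Eastside 3/9 = 33.3%, Lincoln 63/171 = 36.8% → Lincoln
Overall: Eastside 346/485 = 71.3%, Lincoln 188/332 = 56.6% → Eastside
Lincoln wins each student group but Eastside wins overall — the comparison reverses. Lincoln's students skew toward remedial, which has a lower base rate.

No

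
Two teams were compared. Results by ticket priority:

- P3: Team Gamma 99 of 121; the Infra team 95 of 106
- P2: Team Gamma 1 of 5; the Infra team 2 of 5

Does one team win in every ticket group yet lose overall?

No

P3: Team Gamma 99/121 = 81.8%, the Infra team 95/106 = 89.6% → the Infra team
P2: Team Gamma 1/5 = 20.0%, the Infra team 2/5 = 40.0% → the Infra team
Overall: Team Gamma 100/126 = 79.4%, the Infra team 97/111 = 87.4% → the Infra team
The Infra team wins overall and in every ticket group — no reversal.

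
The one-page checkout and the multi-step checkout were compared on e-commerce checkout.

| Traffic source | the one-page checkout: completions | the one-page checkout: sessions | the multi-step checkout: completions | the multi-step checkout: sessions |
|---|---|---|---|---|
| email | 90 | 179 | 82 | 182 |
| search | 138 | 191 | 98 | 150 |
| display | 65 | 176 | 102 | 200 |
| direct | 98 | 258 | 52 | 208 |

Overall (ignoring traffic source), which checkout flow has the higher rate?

the one-page checkout

Email: the one-page checkout 90/179 = 50.3%, the multi-step checkout 82/182 = 45.1% → the one-page checkout
Search: the one-page checkout 138/191 = 72.3%, the multi-step checkout 98/150 = 65.3% → the one-page checkout
Display: the one-page checkout 65/176 = 36.9%, the multi-step checkout 102/200 = 51.0% → the multi-step checkout
Direct: the one-page checkout 98/258 = 38.0%, the multi-step checkout 52/208 = 25.0% → the one-page checkout
Overall: the one-page checkout 391/804 = 48.6%, the multi-step checkout 334/740 = 45.1% → the one-page checkout
(Neither sweeps every traffic group, but the one-page checkout has the higher pooled rate.)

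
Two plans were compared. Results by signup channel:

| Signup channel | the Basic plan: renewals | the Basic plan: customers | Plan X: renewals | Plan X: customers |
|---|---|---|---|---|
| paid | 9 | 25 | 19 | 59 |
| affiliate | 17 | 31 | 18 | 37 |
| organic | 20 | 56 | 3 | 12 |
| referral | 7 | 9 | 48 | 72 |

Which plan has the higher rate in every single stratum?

Paid: the Basic plan 9/25 = 36.0%, Plan X 19/59 = 32.2% → the Basic plan
Affiliate: the Basic plan 17/31 = 54.8%, Plan X 18/37 = 48.6% → the Basic plan
Organic: the Basic plan 20/56 = 35.7%, Plan X 3/12 = 25.0% → the Basic plan
Referral: the Basic plan 7/9 = 77.8%, Plan X 48/72 = 66.7% → the Basic plan
The Basic plan has the higher rate in all 4 groups.

the Basic plan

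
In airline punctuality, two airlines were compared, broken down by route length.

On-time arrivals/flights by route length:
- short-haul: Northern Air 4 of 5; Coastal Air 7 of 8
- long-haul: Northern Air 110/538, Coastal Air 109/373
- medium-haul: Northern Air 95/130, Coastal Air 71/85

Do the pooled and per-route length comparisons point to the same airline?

Yes

Short-haul: Northern Air 4/5 = 80.0%, Coastal Air 7/8 = 87.5% → Coastal Air
Long-haul: Northern Air 110/538 = 20.4%, Coastal Air 109/373 = 29.2% → Coastal Air
Medium-haul: Northern Air 95/130 = 73.1%, Coastal Air 71/85 = 83.5% → Coastal Air
Overall: Northern Air 209/673 = 31.1%, Coastal Air 187/466 = 40.1% → Coastal Air
Coastal Air wins overall and in every route group — no reversal.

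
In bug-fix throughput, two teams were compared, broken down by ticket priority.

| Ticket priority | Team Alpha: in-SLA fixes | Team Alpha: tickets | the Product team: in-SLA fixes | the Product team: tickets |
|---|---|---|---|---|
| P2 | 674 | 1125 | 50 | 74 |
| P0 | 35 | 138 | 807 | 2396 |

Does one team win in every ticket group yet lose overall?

P2: Team Alpha 674/1125 = 59.9%, the Product team 50/74 = 67.6% → the Product team
P0: Team Alpha 35/138 = 25.4%, the Product team 807/2396 = 33.7% → the Product team
Overall: Team Alpha 709/1263 = 56.1%, the Product team 857/2470 = 34.7% → Team Alpha
The Product team wins each ticket group but Team Alpha wins overall — the comparison reverses. The Product team's tickets skew toward P0, which has a lower base rate.

Yes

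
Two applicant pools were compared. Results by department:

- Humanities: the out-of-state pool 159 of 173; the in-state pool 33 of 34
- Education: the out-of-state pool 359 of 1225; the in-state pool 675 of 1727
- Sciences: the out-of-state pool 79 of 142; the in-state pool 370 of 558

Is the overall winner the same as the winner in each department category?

Humanities: the out-of-state pool 159/173 = 91.9%, the in-state pool 33/34 = 97.1% → the in-state pool
Education: the out-of-state pool 359/1225 = 29.3%, the in-state pool 675/1727 = 39.1% → the in-state pool
Sciences: the out-of-state pool 79/142 = 55.6%, the in-state pool 370/558 = 66.3% → the in-state pool
Overall: the out-of-state pool 597/1540 = 38.8%, the in-state pool 1078/2319 = 46.5% → the in-state pool
The in-state pool wins overall and in every department group — no reversal.

Yes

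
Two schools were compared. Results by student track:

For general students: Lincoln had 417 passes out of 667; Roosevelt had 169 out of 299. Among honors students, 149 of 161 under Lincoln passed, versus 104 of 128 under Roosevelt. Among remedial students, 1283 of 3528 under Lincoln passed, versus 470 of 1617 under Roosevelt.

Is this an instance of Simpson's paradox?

General: Lincoln 417/667 = 62.5%, Roosevelt 169/299 = 56.5% → Lincoln
Honors: Lincoln 149/161 = 92.5%, Roosevelt 104/128 = 81.2% → Lincoln
Remedial: Lincoln 1283/3528 = 36.4%, Roosevelt 470/1617 = 29.1% → Lincoln
Overall: Lincoln 1849/4356 = 42.4%, Roosevelt 743/2044 = 36.4% → Lincoln
Lincoln wins overall and in every student group — no reversal.

No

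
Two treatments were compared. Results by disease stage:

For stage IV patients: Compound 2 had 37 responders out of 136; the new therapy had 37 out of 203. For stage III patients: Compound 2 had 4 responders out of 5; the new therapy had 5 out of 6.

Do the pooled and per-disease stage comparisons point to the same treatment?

Stage IV: Compound 2 37/136 = 27.2%, the new therapy 37/203 = 18.2% → Compound 2
Stage III: Compound 2 4/5 = 80.0%, the new therapy 5/6 = 83.3% → the new therapy
Overall: Compound 2 41/141 = 29.1%, the new therapy 42/209 = 20.1% → Compound 2
Neither sweeps: Compound 2 wins 1 of 2 groups, the new therapy wins 1. Compound 2 wins overall but not every group — no Simpson reversal.

No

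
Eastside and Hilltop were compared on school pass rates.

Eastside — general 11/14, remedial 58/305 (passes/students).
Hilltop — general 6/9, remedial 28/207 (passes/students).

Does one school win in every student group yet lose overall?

No

General: Eastside 11/14 = 78.6%, Hilltop 6/9 = 66.7% → Eastside
Remedial: Eastside 58/305 = 19.0%, Hilltop 28/207 = 13.5% → Eastside
Overall: Eastside 69/319 = 21.6%, Hilltop 34/216 = 15.7% → Eastside
Eastside wins overall and in every student group — no reversal.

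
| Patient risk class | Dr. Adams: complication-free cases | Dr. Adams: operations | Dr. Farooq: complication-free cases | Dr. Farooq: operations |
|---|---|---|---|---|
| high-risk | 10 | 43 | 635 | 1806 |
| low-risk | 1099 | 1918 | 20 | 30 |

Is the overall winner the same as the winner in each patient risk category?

High-risk: Dr. Adams 10/43 = 23.3%, Dr. Farooq 635/1806 = 35.2% → Dr. Farooq
Low-risk: Dr. Adams 1099/1918 = 57.3%, Dr. Farooq 20/30 = 66.7% → Dr. Farooq
Overall: Dr. Adams 1109/1961 = 56.6%, Dr. Farooq 655/1836 = 35.7% → Dr. Adams
Dr. Farooq wins each patient risk group but Dr. Adams wins overall — the comparison reverses. Dr. Farooq's operations skew toward high-risk, which has a lower base rate.

No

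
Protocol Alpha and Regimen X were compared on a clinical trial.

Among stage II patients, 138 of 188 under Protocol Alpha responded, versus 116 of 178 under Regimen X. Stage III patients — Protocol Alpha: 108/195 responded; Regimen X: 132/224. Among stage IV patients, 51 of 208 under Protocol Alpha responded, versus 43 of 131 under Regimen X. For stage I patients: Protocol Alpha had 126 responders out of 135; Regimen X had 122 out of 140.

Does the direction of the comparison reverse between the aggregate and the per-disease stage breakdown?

No

Stage II: Protocol Alpha 138/188 = 73.4%, Regimen X 116/178 = 65.2% → Protocol Alpha
Stage III: Protocol Alpha 108/195 = 55.4%, Regimen X 132/224 = 58.9% → Regimen X
Stage IV: Protocol Alpha 51/208 = 24.5%, Regimen X 43/131 = 32.8% → Regimen X
Stage I: Protocol Alpha 126/135 = 93.3%, Regimen X 122/140 = 87.1% → Protocol Alpha
Overall: Protocol Alpha 423/726 = 58.3%, Regimen X 413/673 = 61.4% → Regimen X
Neither sweeps: Protocol Alpha wins 2 of 4 groups, Regimen X wins 2. Regimen X wins overall but not every group — no Simpson reversal.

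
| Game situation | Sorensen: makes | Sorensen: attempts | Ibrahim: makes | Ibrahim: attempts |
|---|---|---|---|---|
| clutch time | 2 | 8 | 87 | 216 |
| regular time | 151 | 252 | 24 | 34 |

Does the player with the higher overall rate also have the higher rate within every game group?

No

Clutch time: Sorensen 2/8 = 25.0%, Ibrahim 87/216 = 40.3% → Ibrahim
Regular time: Sorensen 151/252 = 59.9%, Ibrahim 24/34 = 70.6% → Ibrahim
Overall: Sorensen 153/260 = 58.8%, Ibrahim 111/250 = 44.4% → Sorensen
Ibrahim wins each game group but Sorensen wins overall — the comparison reverses. Ibrahim's attempts skew toward clutch time, which has a lower base rate.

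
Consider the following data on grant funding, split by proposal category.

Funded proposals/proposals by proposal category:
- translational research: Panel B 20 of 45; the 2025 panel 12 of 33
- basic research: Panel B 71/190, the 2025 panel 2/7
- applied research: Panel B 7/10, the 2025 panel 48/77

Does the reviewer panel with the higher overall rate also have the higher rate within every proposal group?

Translational research: Panel B 20/45 = 44.4%, the 2025 panel 12/33 = 36.4% → Panel B
Basic research: Panel B 71/190 = 37.4%, the 2025 panel 2/7 = 28.6% → Panel B
Applied research: Panel B 7/10 = 70.0%, the 2025 panel 48/77 = 62.3% → Panel B
Overall: Panel B 98/245 = 40.0%, the 2025 panel 62/117 = 53.0% → the 2025 panel
Panel B wins each proposal group but the 2025 panel wins overall — the comparison reverses. Panel B's proposals skew toward basic research, which has a lower base rate.

No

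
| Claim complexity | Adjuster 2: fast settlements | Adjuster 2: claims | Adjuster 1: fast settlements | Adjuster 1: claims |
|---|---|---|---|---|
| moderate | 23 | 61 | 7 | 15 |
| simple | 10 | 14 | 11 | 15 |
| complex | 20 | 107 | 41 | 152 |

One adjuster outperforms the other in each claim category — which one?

Adjuster 1

Moderate: Adjuster 2 23/61 = 37.7%, Adjuster 1 7/15 = 46.7% → Adjuster 1
Simple: Adjuster 2 10/14 = 71.4%, Adjuster 1 11/15 = 73.3% → Adjuster 1
Complex: Adjuster 2 20/107 = 18.7%, Adjuster 1 41/152 = 27.0% → Adjuster 1
Adjuster 1 has the higher rate in all 3 groups.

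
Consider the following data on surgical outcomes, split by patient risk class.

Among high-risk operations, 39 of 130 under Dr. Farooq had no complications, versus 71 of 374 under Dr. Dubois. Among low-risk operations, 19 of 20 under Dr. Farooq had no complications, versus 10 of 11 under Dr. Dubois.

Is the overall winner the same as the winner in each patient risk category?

Yes

High-risk: Dr. Farooq 39/130 = 30.0%, Dr. Dubois 71/374 = 19.0% → Dr. Farooq
Low-risk: Dr. Farooq 19/20 = 95.0%, Dr. Dubois 10/11 = 90.9% → Dr. Farooq
Overall: Dr. Farooq 58/150 = 38.7%, Dr. Dubois 81/385 = 21.0% → Dr. Farooq
Dr. Farooq wins overall and in every patient risk group — no reversal.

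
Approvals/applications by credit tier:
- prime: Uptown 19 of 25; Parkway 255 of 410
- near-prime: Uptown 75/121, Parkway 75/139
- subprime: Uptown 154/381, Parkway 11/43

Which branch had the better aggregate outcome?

Parkway

Prime: Uptown 19/25 = 76.0%, Parkway 255/410 = 62.2% → Uptown
Near-prime: Uptown 75/121 = 62.0%, Parkway 75/139 = 54.0% → Uptown
Subprime: Uptown 154/381 = 40.4%, Parkway 11/43 = 25.6% → Uptown
Overall: Uptown 248/527 = 47.1%, Parkway 341/592 = 57.6% → Parkway
(Uptown wins every credit group but Parkway wins overall — Uptown's applications skew toward the low-rate subprime group.)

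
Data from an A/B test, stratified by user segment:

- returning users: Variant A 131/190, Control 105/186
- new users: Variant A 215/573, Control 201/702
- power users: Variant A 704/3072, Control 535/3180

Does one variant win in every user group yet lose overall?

No

Returning users: Variant A 131/190 = 68.9%, Control 105/186 = 56.5% → Variant A
New users: Variant A 215/573 = 37.5%, Control 201/702 = 28.6% → Variant A
Power users: Variant A 704/3072 = 22.9%, Control 535/3180 = 16.8% → Variant A
Overall: Variant A 1050/3835 = 27.4%, Control 841/4068 = 20.7% → Variant A
Variant A wins overall and in every user group — no reversal.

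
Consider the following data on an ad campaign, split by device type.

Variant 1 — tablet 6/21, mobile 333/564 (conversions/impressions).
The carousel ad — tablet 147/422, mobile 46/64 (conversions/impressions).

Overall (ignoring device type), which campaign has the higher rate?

Variant 1

Tablet: Variant 1 6/21 = 28.6%, the carousel ad 147/422 = 34.8% → the carousel ad
Mobile: Variant 1 333/564 = 59.0%, the carousel ad 46/64 = 71.9% → the carousel ad
Overall: Variant 1 339/585 = 57.9%, the carousel ad 193/486 = 39.7% → Variant 1
(The carousel ad wins every device group but Variant 1 wins overall — the carousel ad's impressions skew toward the low-rate tablet group.)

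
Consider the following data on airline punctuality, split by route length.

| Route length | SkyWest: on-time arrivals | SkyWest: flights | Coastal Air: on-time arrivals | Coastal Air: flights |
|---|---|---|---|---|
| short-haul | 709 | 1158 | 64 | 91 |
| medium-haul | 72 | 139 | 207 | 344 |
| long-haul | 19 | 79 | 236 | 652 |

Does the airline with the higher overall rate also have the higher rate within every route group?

No

Short-haul: SkyWest 709/1158 = 61.2%, Coastal Air 64/91 = 70.3% → Coastal Air
Medium-haul: SkyWest 72/139 = 51.8%, Coastal Air 207/344 = 60.2% → Coastal Air
Long-haul: SkyWest 19/79 = 24.1%, Coastal Air 236/652 = 36.2% → Coastal Air
Overall: SkyWest 800/1376 = 58.1%, Coastal Air 507/1087 = 46.6% → SkyWest
Coastal Air wins each route group but SkyWest wins overall — the comparison reverses. Coastal Air's flights skew toward long-haul, which has a lower base rate.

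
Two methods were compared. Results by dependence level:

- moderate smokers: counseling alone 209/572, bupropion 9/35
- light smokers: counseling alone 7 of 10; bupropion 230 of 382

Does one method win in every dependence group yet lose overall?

Yes

Moderate smokers: counseling alone 209/572 = 36.5%, bupropion 9/35 = 25.7% → counseling alone
Light smokers: counseling alone 7/10 = 70.0%, bupropion 230/382 = 60.2% → counseling alone
Overall: counseling alone 216/582 = 37.1%, bupropion 239/417 = 57.3% → bupropion
Counseling alone wins each dependence group but bupropion wins overall — the comparison reverses. Counseling alone's participants skew toward moderate smokers, which has a lower base rate.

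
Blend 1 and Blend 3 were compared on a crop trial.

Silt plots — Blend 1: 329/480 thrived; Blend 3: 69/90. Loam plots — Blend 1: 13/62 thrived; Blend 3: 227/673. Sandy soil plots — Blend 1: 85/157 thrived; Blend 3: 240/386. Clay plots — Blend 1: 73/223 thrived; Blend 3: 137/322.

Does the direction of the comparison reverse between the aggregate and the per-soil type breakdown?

Yes

Silt: Blend 1 329/480 = 68.5%, Blend 3 69/90 = 76.7% → Blend 3
Loam: Blend 1 13/62 = 21.0%, Blend 3 227/673 = 33.7% → Blend 3
Sandy soil: Blend 1 85/157 = 54.1%, Blend 3 240/386 = 62.2% → Blend 3
Clay: Blend 1 73/223 = 32.7%, Blend 3 137/322 = 42.5% → Blend 3
Overall: Blend 1 500/922 = 54.2%, Blend 3 673/1471 = 45.8% → Blend 1
Blend 3 wins each soil group but Blend 1 wins overall — the comparison reverses. Blend 3's plots skew toward loam, which has a lower base rate.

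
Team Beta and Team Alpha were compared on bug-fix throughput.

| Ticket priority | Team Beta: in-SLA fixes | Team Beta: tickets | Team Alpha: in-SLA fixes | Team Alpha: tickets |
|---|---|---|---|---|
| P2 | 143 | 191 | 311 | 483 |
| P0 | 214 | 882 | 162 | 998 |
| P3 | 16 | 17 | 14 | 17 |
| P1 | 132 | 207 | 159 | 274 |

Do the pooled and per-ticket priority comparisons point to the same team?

P2: Team Beta 143/191 = 74.9%, Team Alpha 311/483 = 64.4% → Team Beta
P0: Team Beta 214/882 = 24.3%, Team Alpha 162/998 = 16.2% → Team Beta
P3: Team Beta 16/17 = 94.1%, Team Alpha 14/17 = 82.4% → Team Beta
P1: Team Beta 132/207 = 63.8%, Team Alpha 159/274 = 58.0% → Team Beta
Overall: Team Beta 505/1297 = 38.9%, Team Alpha 646/1772 = 36.5% → Team Beta
Team Beta wins overall and in every ticket group — no reversal.

Yes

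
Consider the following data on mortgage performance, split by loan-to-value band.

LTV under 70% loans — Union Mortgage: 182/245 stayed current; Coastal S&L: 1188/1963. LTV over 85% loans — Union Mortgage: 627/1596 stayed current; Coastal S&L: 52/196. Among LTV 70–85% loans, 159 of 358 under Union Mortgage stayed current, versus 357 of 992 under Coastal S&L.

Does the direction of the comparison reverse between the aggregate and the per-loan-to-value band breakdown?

LTV under 70%: Union Mortgage 182/245 = 74.3%, Coastal S&L 1188/1963 = 60.5% → Union Mortgage
LTV over 85%: Union Mortgage 627/1596 = 39.3%, Coastal S&L 52/196 = 26.5% → Union Mortgage
LTV 70–85%: Union Mortgage 159/358 = 44.4%, Coastal S&L 357/992 = 36.0% → Union Mortgage
Overall: Union Mortgage 968/2199 = 44.0%, Coastal S&L 1597/3151 = 50.7% → Coastal S&L
Union Mortgage wins each loan-to-value group but Coastal S&L wins overall — the comparison reverses. Union Mortgage's loans skew toward LTV over 85%, which has a lower base rate.

Yes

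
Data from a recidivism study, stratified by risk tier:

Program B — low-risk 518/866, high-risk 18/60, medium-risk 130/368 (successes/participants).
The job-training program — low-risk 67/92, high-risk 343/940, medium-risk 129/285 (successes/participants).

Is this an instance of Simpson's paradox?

Yes

Low-risk: Program B 518/866 = 59.8%, the job-training program 67/92 = 72.8% → the job-training program
High-risk: Program B 18/60 = 30.0%, the job-training program 343/940 = 36.5% → the job-training program
Medium-risk: Program B 130/368 = 35.3%, the job-training program 129/285 = 45.3% → the job-training program
Overall: Program B 666/1294 = 51.5%, the job-training program 539/1317 = 40.9% → Program B
The job-training program wins each risk group but Program B wins overall — the comparison reverses. The job-training program's participants skew toward high-risk, which has a lower base rate.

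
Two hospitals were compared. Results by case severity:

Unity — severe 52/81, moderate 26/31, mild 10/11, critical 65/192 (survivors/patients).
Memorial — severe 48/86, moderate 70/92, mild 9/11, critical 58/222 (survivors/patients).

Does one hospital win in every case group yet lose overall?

No

Severe: Unity 52/81 = 64.2%, Memorial 48/86 = 55.8% → Unity
Moderate: Unity 26/31 = 83.9%, Memorial 70/92 = 76.1% → Unity
Mild: Unity 10/11 = 90.9%, Memorial 9/11 = 81.8% → Unity
Critical: Unity 65/192 = 33.9%, Memorial 58/222 = 26.1% → Unity
Overall: Unity 153/315 = 48.6%, Memorial 185/411 = 45.0% → Unity
Unity wins overall and in every case group — no reversal.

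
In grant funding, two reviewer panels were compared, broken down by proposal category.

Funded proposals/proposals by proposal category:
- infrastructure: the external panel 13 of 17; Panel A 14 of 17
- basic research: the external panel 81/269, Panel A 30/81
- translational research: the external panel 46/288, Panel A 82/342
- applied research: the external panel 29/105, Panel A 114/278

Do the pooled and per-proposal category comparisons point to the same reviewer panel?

Infrastructure: the external panel 13/17 = 76.5%, Panel A 14/17 = 82.4% → Panel A
Basic research: the external panel 81/269 = 30.1%, Panel A 30/81 = 37.0% → Panel A
Translational research: the external panel 46/288 = 16.0%, Panel A 82/342 = 24.0% → Panel A
Applied research: the external panel 29/105 = 27.6%, Panel A 114/278 = 41.0% → Panel A
Overall: the external panel 169/679 = 24.9%, Panel A 240/718 = 33.4% → Panel A
Panel A wins overall and in every proposal group — no reversal.

Yes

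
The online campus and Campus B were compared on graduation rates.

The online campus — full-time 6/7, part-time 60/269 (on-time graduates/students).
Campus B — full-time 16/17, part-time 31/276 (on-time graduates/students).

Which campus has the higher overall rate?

Full-time: the online campus 6/7 = 85.7%, Campus B 16/17 = 94.1% → Campus B
Part-time: the online campus 60/269 = 22.3%, Campus B 31/276 = 11.2% → the online campus
Overall: the online campus 66/276 = 23.9%, Campus B 47/293 = 16.0% → the online campus
(Neither sweeps every enrollment group, but the online campus has the higher pooled rate.)

the online campus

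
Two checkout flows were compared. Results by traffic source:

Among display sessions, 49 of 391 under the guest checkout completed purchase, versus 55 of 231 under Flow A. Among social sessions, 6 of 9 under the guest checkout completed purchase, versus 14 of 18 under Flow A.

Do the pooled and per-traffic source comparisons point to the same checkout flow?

Yes

Display: the guest checkout 49/391 = 12.5%, Flow A 55/231 = 23.8% → Flow A
Social: the guest checkout 6/9 = 66.7%, Flow A 14/18 = 77.8% → Flow A
Overall: the guest checkout 55/400 = 13.8%, Flow A 69/249 = 27.7% → Flow A
Flow A wins overall and in every traffic group — no reversal.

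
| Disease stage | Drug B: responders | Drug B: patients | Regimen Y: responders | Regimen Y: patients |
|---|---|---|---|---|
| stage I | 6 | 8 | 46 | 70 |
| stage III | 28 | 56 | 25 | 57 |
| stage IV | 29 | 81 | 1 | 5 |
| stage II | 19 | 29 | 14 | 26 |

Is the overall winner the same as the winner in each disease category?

No

Stage I: Drug B 6/8 = 75.0%, Regimen Y 46/70 = 65.7% → Drug B
Stage III: Drug B 28/56 = 50.0%, Regimen Y 25/57 = 43.9% → Drug B
Stage IV: Drug B 29/81 = 35.8%, Regimen Y 1/5 = 20.0% → Drug B
Stage II: Drug B 19/29 = 65.5%, Regimen Y 14/26 = 53.8% → Drug B
Overall: Drug B 82/174 = 47.1%, Regimen Y 86/158 = 54.4% → Regimen Y
Drug B wins each disease group but Regimen Y wins overall — the comparison reverses. Drug B's patients skew toward stage IV, which has a lower base rate.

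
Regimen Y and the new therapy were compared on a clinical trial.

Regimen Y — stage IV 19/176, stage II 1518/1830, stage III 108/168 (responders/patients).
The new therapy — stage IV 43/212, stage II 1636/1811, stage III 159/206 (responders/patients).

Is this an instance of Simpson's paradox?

No

Stage IV: Regimen Y 19/176 = 10.8%, the new therapy 43/212 = 20.3% → the new therapy
Stage II: Regimen Y 1518/1830 = 83.0%, the new therapy 1636/1811 = 90.3% → the new therapy
Stage III: Regimen Y 108/168 = 64.3%, the new therapy 159/206 = 77.2% → the new therapy
Overall: Regimen Y 1645/2174 = 75.7%, the new therapy 1838/2229 = 82.5% → the new therapy
The new therapy wins overall and in every disease group — no reversal.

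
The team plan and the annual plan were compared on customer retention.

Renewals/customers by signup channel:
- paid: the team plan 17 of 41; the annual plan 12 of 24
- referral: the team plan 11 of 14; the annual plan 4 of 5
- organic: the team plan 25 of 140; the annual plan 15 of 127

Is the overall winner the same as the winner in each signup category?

Paid: the team plan 17/41 = 41.5%, the annual plan 12/24 = 50.0% → the annual plan
Referral: the team plan 11/14 = 78.6%, the annual plan 4/5 = 80.0% → the annual plan
Organic: the team plan 25/140 = 17.9%, the annual plan 15/127 = 11.8% → the team plan
Overall: the team plan 53/195 = 27.2%, the annual plan 31/156 = 19.9% → the team plan
Neither sweeps: the team plan wins 1 of 3 groups, the annual plan wins 2. The team plan wins overall but not every group — no Simpson reversal.

No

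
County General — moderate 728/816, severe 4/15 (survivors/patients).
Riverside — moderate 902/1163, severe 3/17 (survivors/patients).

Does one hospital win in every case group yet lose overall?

No

Moderate: County General 728/816 = 89.2%, Riverside 902/1163 = 77.6% → County General
Severe: County General 4/15 = 26.7%, Riverside 3/17 = 17.6% → County General
Overall: County General 732/831 = 88.1%, Riverside 905/1180 = 76.7% → County General
County General wins overall and in every case group — no reversal.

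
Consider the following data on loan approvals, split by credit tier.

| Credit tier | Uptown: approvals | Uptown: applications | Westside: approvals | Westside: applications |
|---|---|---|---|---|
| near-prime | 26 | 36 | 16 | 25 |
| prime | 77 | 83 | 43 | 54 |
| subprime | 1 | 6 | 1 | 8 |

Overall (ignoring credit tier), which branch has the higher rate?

Near-prime: Uptown 26/36 = 72.2%, Westside 16/25 = 64.0% → Uptown
Prime: Uptown 77/83 = 92.8%, Westside 43/54 = 79.6% → Uptown
Subprime: Uptown 1/6 = 16.7%, Westside 1/8 = 12.5% → Uptown
Overall: Uptown 104/125 = 83.2%, Westside 60/87 = 69.0% → Uptown

Uptown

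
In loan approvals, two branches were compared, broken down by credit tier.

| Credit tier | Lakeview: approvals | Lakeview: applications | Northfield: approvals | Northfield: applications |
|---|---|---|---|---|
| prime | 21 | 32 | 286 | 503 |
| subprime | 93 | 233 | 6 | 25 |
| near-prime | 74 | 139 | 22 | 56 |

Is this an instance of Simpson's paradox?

Yes

Prime: Lakeview 21/32 = 65.6%, Northfield 286/503 = 56.9% → Lakeview
Subprime: Lakeview 93/233 = 39.9%, Northfield 6/25 = 24.0% → Lakeview
Near-prime: Lakeview 74/139 = 53.2%, Northfield 22/56 = 39.3% → Lakeview
Overall: Lakeview 188/404 = 46.5%, Northfield 314/584 = 53.8% → Northfield
Lakeview wins each credit group but Northfield wins overall — the comparison reverses. Lakeview's applications skew toward subprime, which has a lower base rate.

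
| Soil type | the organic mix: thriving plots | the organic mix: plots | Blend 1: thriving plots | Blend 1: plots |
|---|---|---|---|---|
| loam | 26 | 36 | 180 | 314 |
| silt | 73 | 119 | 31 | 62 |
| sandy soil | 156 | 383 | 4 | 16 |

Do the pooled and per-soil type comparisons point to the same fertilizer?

Loam: the organic mix 26/36 = 72.2%, Blend 1 180/314 = 57.3% → the organic mix
Silt: the organic mix 73/119 = 61.3%, Blend 1 31/62 = 50.0% → the organic mix
Sandy soil: the organic mix 156/383 = 40.7%, Blend 1 4/16 = 25.0% → the organic mix
Overall: the organic mix 255/538 = 47.4%, Blend 1 215/392 = 54.8% → Blend 1
The organic mix wins each soil group but Blend 1 wins overall — the comparison reverses. The organic mix's plots skew toward sandy soil, which has a lower base rate.

No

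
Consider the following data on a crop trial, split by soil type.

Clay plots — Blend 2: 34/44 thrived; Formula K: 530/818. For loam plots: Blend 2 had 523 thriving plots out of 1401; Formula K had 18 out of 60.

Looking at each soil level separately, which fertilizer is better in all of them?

Clay: Blend 2 34/44 = 77.3%, Formula K 530/818 = 64.8% → Blend 2
Loam: Blend 2 523/1401 = 37.3%, Formula K 18/60 = 30.0% → Blend 2
Blend 2 has the higher rate in both groups.

Blend 2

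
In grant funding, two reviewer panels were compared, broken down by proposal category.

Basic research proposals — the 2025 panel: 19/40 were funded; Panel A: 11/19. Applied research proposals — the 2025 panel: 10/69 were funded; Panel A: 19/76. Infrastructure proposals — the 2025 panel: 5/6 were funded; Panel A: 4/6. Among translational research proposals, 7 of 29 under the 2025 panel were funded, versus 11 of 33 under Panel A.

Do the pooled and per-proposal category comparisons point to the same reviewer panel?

Basic research: the 2025 panel 19/40 = 47.5%, Panel A 11/19 = 57.9% → Panel A
Applied research: the 2025 panel 10/69 = 14.5%, Panel A 19/76 = 25.0% → Panel A
Infrastructure: the 2025 panel 5/6 = 83.3%, Panel A 4/6 = 66.7% → the 2025 panel
Translational research: the 2025 panel 7/29 = 24.1%, Panel A 11/33 = 33.3% → Panel A
Overall: the 2025 panel 41/144 = 28.5%, Panel A 45/134 = 33.6% → Panel A
Neither sweeps: the 2025 panel wins 1 of 4 groups, Panel A wins 3. Panel A wins overall but not every group — no Simpson reversal.

No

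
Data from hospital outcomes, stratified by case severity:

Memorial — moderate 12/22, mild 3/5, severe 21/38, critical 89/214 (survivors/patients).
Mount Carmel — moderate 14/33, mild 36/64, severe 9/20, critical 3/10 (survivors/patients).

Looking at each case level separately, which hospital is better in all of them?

Moderate: Memorial 12/22 = 54.5%, Mount Carmel 14/33 = 42.4% → Memorial
Mild: Memorial 3/5 = 60.0%, Mount Carmel 36/64 = 56.2% → Memorial
Severe: Memorial 21/38 = 55.3%, Mount Carmel 9/20 = 45.0% → Memorial
Critical: Memorial 89/214 = 41.6%, Mount Carmel 3/10 = 30.0% → Memorial
Memorial has the higher rate in all 4 groups.

Memorial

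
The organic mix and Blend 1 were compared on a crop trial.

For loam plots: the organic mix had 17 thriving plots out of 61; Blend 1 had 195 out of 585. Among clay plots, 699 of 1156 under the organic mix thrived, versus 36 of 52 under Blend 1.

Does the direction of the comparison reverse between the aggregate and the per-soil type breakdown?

Yes

Loam: the organic mix 17/61 = 27.9%, Blend 1 195/585 = 33.3% → Blend 1
Clay: the organic mix 699/1156 = 60.5%, Blend 1 36/52 = 69.2% → Blend 1
Overall: the organic mix 716/1217 = 58.8%, Blend 1 231/637 = 36.3% → the organic mix
Blend 1 wins each soil group but the organic mix wins overall — the comparison reverses. Blend 1's plots skew toward loam, which has a lower base rate.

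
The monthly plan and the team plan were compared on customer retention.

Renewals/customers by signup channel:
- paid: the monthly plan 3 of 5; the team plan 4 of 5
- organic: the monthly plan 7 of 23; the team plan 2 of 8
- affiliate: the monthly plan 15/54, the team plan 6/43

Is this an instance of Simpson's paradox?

Paid: the monthly plan 3/5 = 60.0%, the team plan 4/5 = 80.0% → the team plan
Organic: the monthly plan 7/23 = 30.4%, the team plan 2/8 = 25.0% → the monthly plan
Affiliate: the monthly plan 15/54 = 27.8%, the team plan 6/43 = 14.0% → the monthly plan
Overall: the monthly plan 25/82 = 30.5%, the team plan 12/56 = 21.4% → the monthly plan
Neither sweeps: the monthly plan wins 2 of 3 groups, the team plan wins 1. The monthly plan wins overall but not every group — no Simpson reversal.

No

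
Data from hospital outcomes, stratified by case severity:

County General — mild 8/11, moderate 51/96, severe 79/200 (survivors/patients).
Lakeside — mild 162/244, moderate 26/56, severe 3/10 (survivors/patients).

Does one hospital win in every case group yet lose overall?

Yes

Mild: County General 8/11 = 72.7%, Lakeside 162/244 = 66.4% → County General
Moderate: County General 51/96 = 53.1%, Lakeside 26/56 = 46.4% → County General
Severe: County General 79/200 = 39.5%, Lakeside 3/10 = 30.0% → County General
Overall: County General 138/307 = 45.0%, Lakeside 191/310 = 61.6% → Lakeside
County General wins each case group but Lakeside wins overall — the comparison reverses. County General's patients skew toward severe, which has a lower base rate.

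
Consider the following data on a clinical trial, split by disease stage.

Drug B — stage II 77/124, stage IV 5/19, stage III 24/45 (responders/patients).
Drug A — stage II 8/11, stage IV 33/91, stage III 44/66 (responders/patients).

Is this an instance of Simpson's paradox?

Yes

Stage II: Drug B 77/124 = 62.1%, Drug A 8/11 = 72.7% → Drug A
Stage IV: Drug B 5/19 = 26.3%, Drug A 33/91 = 36.3% → Drug A
Stage III: Drug B 24/45 = 53.3%, Drug A 44/66 = 66.7% → Drug A
Overall: Drug B 106/188 = 56.4%, Drug A 85/168 = 50.6% → Drug B
Drug A wins each disease group but Drug B wins overall — the comparison reverses. Drug A's patients skew toward stage IV, which has a lower base rate.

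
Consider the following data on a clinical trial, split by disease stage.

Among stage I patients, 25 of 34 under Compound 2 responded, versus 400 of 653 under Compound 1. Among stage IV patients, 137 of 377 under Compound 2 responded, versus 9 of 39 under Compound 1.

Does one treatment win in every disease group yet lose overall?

Yes

Stage I: Compound 2 25/34 = 73.5%, Compound 1 400/653 = 61.3% → Compound 2
Stage IV: Compound 2 137/377 = 36.3%, Compound 1 9/39 = 23.1% → Compound 2
Overall: Compound 2 162/411 = 39.4%, Compound 1 409/692 = 59.1% → Compound 1
Compound 2 wins each disease group but Compound 1 wins overall — the comparison reverses. Compound 2's patients skew toward stage IV, which has a lower base rate.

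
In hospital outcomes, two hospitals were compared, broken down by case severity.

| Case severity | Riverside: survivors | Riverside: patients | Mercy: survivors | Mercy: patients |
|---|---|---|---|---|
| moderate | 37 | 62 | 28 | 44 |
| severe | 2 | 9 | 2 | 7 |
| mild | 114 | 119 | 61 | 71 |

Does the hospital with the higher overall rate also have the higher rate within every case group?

No

Moderate: Riverside 37/62 = 59.7%, Mercy 28/44 = 63.6% → Mercy
Severe: Riverside 2/9 = 22.2%, Mercy 2/7 = 28.6% → Mercy
Mild: Riverside 114/119 = 95.8%, Mercy 61/71 = 85.9% → Riverside
Overall: Riverside 153/190 = 80.5%, Mercy 91/122 = 74.6% → Riverside
Neither sweeps: Riverside wins 1 of 3 groups, Mercy wins 2. Riverside wins overall but not every group — no Simpson reversal.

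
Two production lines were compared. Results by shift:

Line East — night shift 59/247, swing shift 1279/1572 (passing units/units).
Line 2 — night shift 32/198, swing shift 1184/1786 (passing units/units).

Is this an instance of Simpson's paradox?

Night shift: Line East 59/247 = 23.9%, Line 2 32/198 = 16.2% → Line East
Swing shift: Line East 1279/1572 = 81.4%, Line 2 1184/1786 = 66.3% → Line East
Overall: Line East 1338/1819 = 73.6%, Line 2 1216/1984 = 61.3% → Line East
Line East wins overall and in every shift group — no reversal.

No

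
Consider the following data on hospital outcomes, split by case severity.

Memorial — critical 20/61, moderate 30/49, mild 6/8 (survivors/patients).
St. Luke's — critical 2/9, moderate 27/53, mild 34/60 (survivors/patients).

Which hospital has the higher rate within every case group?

Critical: Memorial 20/61 = 32.8%, St. Luke's 2/9 = 22.2% → Memorial
Moderate: Memorial 30/49 = 61.2%, St. Luke's 27/53 = 50.9% → Memorial
Mild: Memorial 6/8 = 75.0%, St. Luke's 34/60 = 56.7% → Memorial
Memorial has the higher rate in all 3 groups.

Memorial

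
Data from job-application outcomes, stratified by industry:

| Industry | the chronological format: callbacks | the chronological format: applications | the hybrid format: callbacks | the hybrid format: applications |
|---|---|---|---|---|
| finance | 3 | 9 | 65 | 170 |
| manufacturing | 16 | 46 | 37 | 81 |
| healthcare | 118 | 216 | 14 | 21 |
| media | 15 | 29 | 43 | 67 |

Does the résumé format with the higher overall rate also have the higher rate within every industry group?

Finance: the chronological format 3/9 = 33.3%, the hybrid format 65/170 = 38.2% → the hybrid format
Manufacturing: the chronological format 16/46 = 34.8%, the hybrid format 37/81 = 45.7% → the hybrid format
Healthcare: the chronological format 118/216 = 54.6%, the hybrid format 14/21 = 66.7% → the hybrid format
Media: the chronological format 15/29 = 51.7%, the hybrid format 43/67 = 64.2% → the hybrid format
Overall: the chronological format 152/300 = 50.7%, the hybrid format 159/339 = 46.9% → the chronological format
The hybrid format wins each industry group but the chronological format wins overall — the comparison reverses. The hybrid format's applications skew toward finance, which has a lower base rate.

No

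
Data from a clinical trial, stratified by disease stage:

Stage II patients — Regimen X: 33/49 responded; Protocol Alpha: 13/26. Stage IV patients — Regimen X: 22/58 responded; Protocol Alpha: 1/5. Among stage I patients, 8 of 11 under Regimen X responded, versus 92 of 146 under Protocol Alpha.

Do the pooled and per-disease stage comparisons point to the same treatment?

Stage II: Regimen X 33/49 = 67.3%, Protocol Alpha 13/26 = 50.0% → Regimen X
Stage IV: Regimen X 22/58 = 37.9%, Protocol Alpha 1/5 = 20.0% → Regimen X
Stage I: Regimen X 8/11 = 72.7%, Protocol Alpha 92/146 = 63.0% → Regimen X
Overall: Regimen X 63/118 = 53.4%, Protocol Alpha 106/177 = 59.9% → Protocol Alpha
Regimen X wins each disease group but Protocol Alpha wins overall — the comparison reverses. Regimen X's patients skew toward stage IV, which has a lower base rate.

No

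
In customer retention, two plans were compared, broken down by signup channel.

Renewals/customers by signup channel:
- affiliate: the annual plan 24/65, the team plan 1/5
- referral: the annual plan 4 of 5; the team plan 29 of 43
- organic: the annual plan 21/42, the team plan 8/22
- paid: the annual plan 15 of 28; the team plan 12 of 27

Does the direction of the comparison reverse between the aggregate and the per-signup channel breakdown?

Affiliate: the annual plan 24/65 = 36.9%, the team plan 1/5 = 20.0% → the annual plan
Referral: the annual plan 4/5 = 80.0%, the team plan 29/43 = 67.4% → the annual plan
Organic: the annual plan 21/42 = 50.0%, the team plan 8/22 = 36.4% → the annual plan
Paid: the annual plan 15/28 = 53.6%, the team plan 12/27 = 44.4% → the annual plan
Overall: the annual plan 64/140 = 45.7%, the team plan 50/97 = 51.5% → the team plan
The annual plan wins each signup group but the team plan wins overall — the comparison reverses. The annual plan's customers skew toward affiliate, which has a lower base rate.

Yes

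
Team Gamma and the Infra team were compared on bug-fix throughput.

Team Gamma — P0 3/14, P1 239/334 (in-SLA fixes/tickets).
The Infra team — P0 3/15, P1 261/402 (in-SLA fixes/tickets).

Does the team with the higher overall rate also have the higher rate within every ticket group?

P0: Team Gamma 3/14 = 21.4%, the Infra team 3/15 = 20.0% → Team Gamma
P1: Team Gamma 239/334 = 71.6%, the Infra team 261/402 = 64.9% → Team Gamma
Overall: Team Gamma 242/348 = 69.5%, the Infra team 264/417 = 63.3% → Team Gamma
Team Gamma wins overall and in every ticket group — no reversal.

Yes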